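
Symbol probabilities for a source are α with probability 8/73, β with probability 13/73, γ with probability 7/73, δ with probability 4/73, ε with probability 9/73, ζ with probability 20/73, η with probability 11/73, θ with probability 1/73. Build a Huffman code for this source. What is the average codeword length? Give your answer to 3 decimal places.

Repeatedly combine the two least-probable nodes; the expected code length is the sum of the merged weights.
merge 1/73 + 4/73 → 5/73
merge 5/73 + 7/73 → 12/73
merge 8/73 + 9/73 → 17/73
merge 11/73 + 12/73 → 23/73
merge 13/73 + 17/73 → 30/73
merge 20/73 + 23/73 → 43/73
merge 30/73 + 43/73 → 1
L = 5/73 + 12/73 + 17/73 + 23/73 + 30/73 + 43/73 + 1 = 203/73 ≈ 2.781 bits/symbol.

2.781 bits/symbol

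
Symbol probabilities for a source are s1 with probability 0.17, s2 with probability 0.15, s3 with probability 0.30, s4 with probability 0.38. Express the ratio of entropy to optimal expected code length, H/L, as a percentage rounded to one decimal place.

97.8%

Entropy H = −Σ p log₂ p ≈ 1.8967 bits.
Huffman merges: 3/20+17/100→8/25; 3/10+8/25→31/50; 19/50+31/50→1. L = 97/50 ≈ 1.9400.
Efficiency = H/L = 1.8967/1.9400 = 97.8%.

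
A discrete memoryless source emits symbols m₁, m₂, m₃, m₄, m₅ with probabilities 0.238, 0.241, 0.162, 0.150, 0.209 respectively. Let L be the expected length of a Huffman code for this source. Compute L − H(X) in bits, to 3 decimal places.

Entropy H = −Σ p log₂ p ≈ 2.2956 bits.
Huffman merges: 3/20+81/500→39/125; 209/1000+119/500→447/1000; 241/1000+39/125→553/1000; 447/1000+553/1000→1. L = 289/125 ≈ 2.3120.
L − H = 2.3120 − 2.2956 = 0.016 bits.

0.016 bits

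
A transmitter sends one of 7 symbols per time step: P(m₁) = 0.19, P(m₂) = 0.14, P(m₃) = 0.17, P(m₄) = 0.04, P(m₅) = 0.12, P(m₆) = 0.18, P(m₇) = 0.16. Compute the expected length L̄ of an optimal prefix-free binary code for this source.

Repeatedly combine the two least-probable nodes; the expected code length is the sum of the merged weights.
merge 1/25 + 3/25 → 4/25
merge 7/50 + 4/25 → 3/10
merge 4/25 + 17/100 → 33/100
merge 9/50 + 19/100 → 37/100
merge 3/10 + 33/100 → 63/100
merge 37/100 + 63/100 → 1
L = 4/25 + 3/10 + 33/100 + 37/100 + 63/100 + 1 = 279/100 = 2.79 bits/symbol.

2.79 bits/symbol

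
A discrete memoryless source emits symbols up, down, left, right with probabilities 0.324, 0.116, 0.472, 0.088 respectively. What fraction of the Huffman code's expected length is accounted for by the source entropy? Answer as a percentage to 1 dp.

Entropy H = −Σ p log₂ p ≈ 1.7071 bits.
Huffman merges: 11/125+29/250→51/250; 51/250+81/250→66/125; 59/125+66/125→1. L = 433/250 ≈ 1.7320.
Efficiency = H/L = 1.7071/1.7320 = 98.6%.

98.6%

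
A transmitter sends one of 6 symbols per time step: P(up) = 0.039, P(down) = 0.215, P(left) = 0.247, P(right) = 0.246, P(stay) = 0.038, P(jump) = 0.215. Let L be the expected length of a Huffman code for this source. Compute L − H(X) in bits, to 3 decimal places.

0.058 bits

Entropy H = −Σ p log₂ p ≈ 2.3114 bits.
Huffman merges: 19/500+39/1000→77/1000; 77/1000+43/200→73/250; 43/200+123/500→461/1000; 247/1000+73/250→539/1000; 461/1000+539/1000→1. L = 2369/1000 ≈ 2.3690.
L − H = 2.3690 − 2.3114 = 0.058 bits.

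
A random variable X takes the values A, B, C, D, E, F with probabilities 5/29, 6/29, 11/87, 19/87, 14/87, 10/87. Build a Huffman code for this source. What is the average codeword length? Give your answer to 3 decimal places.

2.575 bits/symbol

Repeatedly combine the two least-probable nodes; the expected code length is the sum of the merged weights.
merge 10/87 + 11/87 → 7/29
merge 14/87 + 5/29 → 1/3
merge 6/29 + 19/87 → 37/87
merge 7/29 + 1/3 → 50/87
merge 37/87 + 50/87 → 1
L = 7/29 + 1/3 + 37/87 + 50/87 + 1 = 224/87 ≈ 2.575 bits/symbol.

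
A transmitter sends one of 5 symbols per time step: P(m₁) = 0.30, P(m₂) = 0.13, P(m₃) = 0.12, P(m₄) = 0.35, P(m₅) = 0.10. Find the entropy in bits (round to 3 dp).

H = −Σ pᵢ log₂ pᵢ.
−0.30·log₂(0.30) = 0.5211
−0.13·log₂(0.13) = 0.3826
−0.12·log₂(0.12) = 0.3671
−0.35·log₂(0.35) = 0.5301
−0.10·log₂(0.10) = 0.3322
Sum ≈ 2.1331 → 2.133 bits.

2.133 bits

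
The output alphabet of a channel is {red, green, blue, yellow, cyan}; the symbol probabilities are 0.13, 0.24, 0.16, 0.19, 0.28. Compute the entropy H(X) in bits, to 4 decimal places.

H = −Σ pᵢ log₂ pᵢ.
−0.13·log₂(0.13) = 0.3826
−0.24·log₂(0.24) = 0.4941
−0.16·log₂(0.16) = 0.4230
−0.19·log₂(0.19) = 0.4552
−0.28·log₂(0.28) = 0.5142
Sum ≈ 2.2692 → 2.2692 bits.

2.2692 bits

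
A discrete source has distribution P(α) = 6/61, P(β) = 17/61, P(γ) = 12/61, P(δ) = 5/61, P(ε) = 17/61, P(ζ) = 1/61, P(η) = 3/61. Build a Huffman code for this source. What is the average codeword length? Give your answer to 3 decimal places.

2.459 bits/symbol

Repeatedly combine the two least-probable nodes; the expected code length is the sum of the merged weights.
merge 1/61 + 3/61 → 4/61
merge 4/61 + 5/61 → 9/61
merge 6/61 + 9/61 → 15/61
merge 12/61 + 15/61 → 27/61
merge 17/61 + 17/61 → 34/61
merge 27/61 + 34/61 → 1
L = 4/61 + 9/61 + 15/61 + 27/61 + 34/61 + 1 = 150/61 ≈ 2.459 bits/symbol.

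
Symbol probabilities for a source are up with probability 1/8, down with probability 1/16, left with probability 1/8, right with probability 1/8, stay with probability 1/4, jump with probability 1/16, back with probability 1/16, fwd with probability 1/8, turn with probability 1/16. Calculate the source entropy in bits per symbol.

Each probability is a power of 1/2, so log₂(1/p) is an integer.
H = Σ p·log₂(1/p) = 1/8·3 + 1/16·4 + 1/8·3 + 1/8·3 + 1/4·2 + 1/16·4 + 1/16·4 + 1/8·3 + 1/16·4 = 3 bits.

3 bits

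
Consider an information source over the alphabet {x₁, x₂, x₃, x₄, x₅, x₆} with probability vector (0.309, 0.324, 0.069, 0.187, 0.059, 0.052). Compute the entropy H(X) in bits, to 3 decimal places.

H = −Σ pᵢ log₂ pᵢ.
−0.309·log₂(0.309) = 0.5235
−0.324·log₂(0.324) = 0.5268
−0.069·log₂(0.069) = 0.2662
−0.187·log₂(0.187) = 0.4523
−0.059·log₂(0.059) = 0.2409
−0.052·log₂(0.052) = 0.2218
Sum ≈ 2.2315 → 2.232 bits.

2.232 bits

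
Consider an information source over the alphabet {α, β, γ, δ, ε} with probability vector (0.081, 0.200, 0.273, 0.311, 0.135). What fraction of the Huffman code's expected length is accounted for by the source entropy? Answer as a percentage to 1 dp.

98.5%

Entropy H = −Σ p log₂ p ≈ 2.1835 bits.
Huffman merges: 81/1000+27/200→27/125; 1/5+27/125→52/125; 273/1000+311/1000→73/125; 52/125+73/125→1. L = 277/125 ≈ 2.2160.
Efficiency = H/L = 2.1835/2.2160 = 98.5%.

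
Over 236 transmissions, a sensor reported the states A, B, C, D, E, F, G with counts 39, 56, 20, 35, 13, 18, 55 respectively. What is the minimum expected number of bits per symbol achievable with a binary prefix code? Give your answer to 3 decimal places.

Probabilities are the counts divided by 236.
Repeatedly combine the two least-probable nodes; the expected code length is the sum of the merged weights.
merge 13/236 + 9/118 → 31/236
merge 5/59 + 31/236 → 51/236
merge 35/236 + 39/236 → 37/118
merge 51/236 + 55/236 → 53/118
merge 14/59 + 37/118 → 65/118
merge 53/118 + 65/118 → 1
L = 31/236 + 51/236 + 37/118 + 53/118 + 65/118 + 1 = 157/59 ≈ 2.661 bits/symbol.

2.661 bits/symbol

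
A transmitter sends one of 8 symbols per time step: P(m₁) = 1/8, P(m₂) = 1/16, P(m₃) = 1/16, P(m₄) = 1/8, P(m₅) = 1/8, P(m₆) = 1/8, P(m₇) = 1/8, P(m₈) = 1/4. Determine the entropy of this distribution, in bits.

Each probability is a power of 1/2, so log₂(1/p) is an integer.
H = Σ p·log₂(1/p) = 1/8·3 + 1/16·4 + 1/16·4 + 1/8·3 + 1/8·3 + 1/8·3 + 1/8·3 + 1/4·2 = 2.875 bits.

2.875 bits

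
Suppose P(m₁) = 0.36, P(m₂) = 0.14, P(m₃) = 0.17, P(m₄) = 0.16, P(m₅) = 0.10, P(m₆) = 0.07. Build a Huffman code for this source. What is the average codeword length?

Repeatedly combine the two least-probable nodes; the expected code length is the sum of the merged weights.
merge 7/100 + 1/10 → 17/100
merge 7/50 + 4/25 → 3/10
merge 17/100 + 17/100 → 17/50
merge 3/10 + 17/50 → 16/25
merge 9/25 + 16/25 → 1
L = 17/100 + 3/10 + 17/50 + 16/25 + 1 = 49/20 = 2.45 bits/symbol.

2.45 bits/symbol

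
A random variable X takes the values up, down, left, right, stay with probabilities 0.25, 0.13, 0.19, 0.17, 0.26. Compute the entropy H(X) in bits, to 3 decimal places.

2.278 bits

H = −Σ pᵢ log₂ pᵢ.
−0.25·log₂(0.25) = 0.5000
−0.13·log₂(0.13) = 0.3826
−0.19·log₂(0.19) = 0.4552
−0.17·log₂(0.17) = 0.4346
−0.26·log₂(0.26) = 0.5053
Sum ≈ 2.2777 → 2.278 bits.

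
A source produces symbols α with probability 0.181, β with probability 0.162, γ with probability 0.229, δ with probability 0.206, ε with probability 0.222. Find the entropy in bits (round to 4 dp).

2.3103 bits

H = −Σ pᵢ log₂ pᵢ.
−0.181·log₂(0.181) = 0.4463
−0.162·log₂(0.162) = 0.4254
−0.229·log₂(0.229) = 0.4870
−0.206·log₂(0.206) = 0.4695
−0.222·log₂(0.222) = 0.4820
Sum ≈ 2.3103 → 2.3103 bits.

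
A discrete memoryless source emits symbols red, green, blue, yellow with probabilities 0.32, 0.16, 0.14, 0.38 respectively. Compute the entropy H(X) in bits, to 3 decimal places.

H = −Σ pᵢ log₂ pᵢ.
−0.32·log₂(0.32) = 0.5260
−0.16·log₂(0.16) = 0.4230
−0.14·log₂(0.14) = 0.3971
−0.38·log₂(0.38) = 0.5305
Sum ≈ 1.8766 → 1.877 bits.

1.877 bits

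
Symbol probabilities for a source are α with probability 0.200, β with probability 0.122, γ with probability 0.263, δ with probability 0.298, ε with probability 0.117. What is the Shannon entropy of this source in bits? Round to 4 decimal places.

2.2241 bits

H = −Σ pᵢ log₂ pᵢ.
−0.200·log₂(0.200) = 0.4644
−0.122·log₂(0.122) = 0.3703
−0.263·log₂(0.263) = 0.5068
−0.298·log₂(0.298) = 0.5205
−0.117·log₂(0.117) = 0.3622
Sum ≈ 2.2241 → 2.2241 bits.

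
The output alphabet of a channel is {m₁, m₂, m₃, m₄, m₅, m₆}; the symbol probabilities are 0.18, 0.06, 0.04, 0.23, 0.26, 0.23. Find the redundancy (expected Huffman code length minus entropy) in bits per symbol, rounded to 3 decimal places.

0.025 bits

Entropy H = −Σ p log₂ p ≈ 2.3552 bits.
Huffman merges: 1/25+3/50→1/10; 1/10+9/50→7/25; 23/100+23/100→23/50; 13/50+7/25→27/50; 23/50+27/50→1. L = 119/50 ≈ 2.3800.
L − H = 2.3800 − 2.3552 = 0.025 bits.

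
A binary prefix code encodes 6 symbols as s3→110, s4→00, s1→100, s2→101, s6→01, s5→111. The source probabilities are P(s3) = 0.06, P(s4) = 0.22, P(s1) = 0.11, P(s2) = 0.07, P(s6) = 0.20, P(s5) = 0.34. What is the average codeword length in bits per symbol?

2.58 bits/symbol

L̄ = Σ pᵢ·ℓᵢ = 0.06·3 + 0.22·2 + 0.11·3 + 0.07·3 + 0.20·2 + 0.34·3 = 2.58 bits/symbol.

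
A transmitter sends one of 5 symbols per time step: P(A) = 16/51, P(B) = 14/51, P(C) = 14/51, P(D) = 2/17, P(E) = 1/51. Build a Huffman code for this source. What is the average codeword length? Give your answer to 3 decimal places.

Repeatedly combine the two least-probable nodes; the expected code length is the sum of the merged weights.
merge 1/51 + 2/17 → 7/51
merge 7/51 + 14/51 → 7/17
merge 14/51 + 16/51 → 10/17
merge 7/17 + 10/17 → 1
L = 7/51 + 7/17 + 10/17 + 1 = 109/51 ≈ 2.137 bits/symbol.

2.137 bits/symbol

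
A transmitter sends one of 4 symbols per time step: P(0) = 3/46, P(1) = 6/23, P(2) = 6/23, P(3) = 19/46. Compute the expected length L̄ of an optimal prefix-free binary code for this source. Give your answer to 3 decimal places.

Repeatedly combine the two least-probable nodes; the expected code length is the sum of the merged weights.
merge 3/46 + 6/23 → 15/46
merge 6/23 + 15/46 → 27/46
merge 19/46 + 27/46 → 1
L = 15/46 + 27/46 + 1 = 44/23 ≈ 1.913 bits/symbol.

1.913 bits/symbol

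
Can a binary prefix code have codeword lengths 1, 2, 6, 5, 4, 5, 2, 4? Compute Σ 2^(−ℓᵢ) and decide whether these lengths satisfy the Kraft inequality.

1.203125; no

With common denominator 2^6 = 64: Σ 2^(−ℓᵢ) = 32/64 + 16/64 + 1/64 + 2/64 + 4/64 + 2/64 + 16/64 + 4/64 = 77/64 = 1.203125.
Kraft's inequality requires Σ ≤ 1; here Σ = 1.203125 > 1, so no such prefix code exists.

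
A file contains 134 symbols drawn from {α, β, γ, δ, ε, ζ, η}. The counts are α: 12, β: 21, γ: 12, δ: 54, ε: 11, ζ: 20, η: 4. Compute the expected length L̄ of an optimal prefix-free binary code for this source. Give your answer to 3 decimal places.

Probabilities are the counts divided by 134.
Repeatedly combine the two least-probable nodes; the expected code length is the sum of the merged weights.
merge 2/67 + 11/134 → 15/134
merge 6/67 + 6/67 → 12/67
merge 15/134 + 10/67 → 35/134
merge 21/134 + 12/67 → 45/134
merge 35/134 + 45/134 → 40/67
merge 27/67 + 40/67 → 1
L = 15/134 + 12/67 + 35/134 + 45/134 + 40/67 + 1 = 333/134 ≈ 2.485 bits/symbol.

2.485 bits/symbol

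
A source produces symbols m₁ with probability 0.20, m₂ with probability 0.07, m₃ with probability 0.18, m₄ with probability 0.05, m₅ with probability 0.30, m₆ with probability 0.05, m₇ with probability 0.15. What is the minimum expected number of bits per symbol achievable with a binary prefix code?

2.59 bits/symbol

Repeatedly combine the two least-probable nodes; the expected code length is the sum of the merged weights.
merge 1/20 + 1/20 → 1/10
merge 7/100 + 1/10 → 17/100
merge 3/20 + 17/100 → 8/25
merge 9/50 + 1/5 → 19/50
merge 3/10 + 8/25 → 31/50
merge 19/50 + 31/50 → 1
L = 1/10 + 17/100 + 8/25 + 19/50 + 31/50 + 1 = 259/100 = 2.59 bits/symbol.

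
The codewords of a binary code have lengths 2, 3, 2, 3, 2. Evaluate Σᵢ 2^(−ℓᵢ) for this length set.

1

With common denominator 2^3 = 8: Σ 2^(−ℓᵢ) = 2/8 + 1/8 + 2/8 + 1/8 + 2/8 = 8/8 = 1.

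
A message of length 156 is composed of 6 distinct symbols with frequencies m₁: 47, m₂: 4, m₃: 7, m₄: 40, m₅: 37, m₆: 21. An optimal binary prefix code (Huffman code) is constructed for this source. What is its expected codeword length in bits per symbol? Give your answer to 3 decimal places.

2.276 bits/symbol

Probabilities are the counts divided by 156.
Repeatedly combine the two least-probable nodes; the expected code length is the sum of the merged weights.
merge 1/39 + 7/156 → 11/156
merge 11/156 + 7/52 → 8/39
merge 8/39 + 37/156 → 23/52
merge 10/39 + 47/156 → 29/52
merge 23/52 + 29/52 → 1
L = 11/156 + 8/39 + 23/52 + 29/52 + 1 = 355/156 ≈ 2.276 bits/symbol.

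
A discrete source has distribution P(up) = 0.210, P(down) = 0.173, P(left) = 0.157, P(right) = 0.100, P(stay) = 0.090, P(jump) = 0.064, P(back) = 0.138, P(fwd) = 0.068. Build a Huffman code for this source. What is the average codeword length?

Repeatedly combine the two least-probable nodes; the expected code length is the sum of the merged weights.
merge 8/125 + 17/250 → 33/250
merge 9/100 + 1/10 → 19/100
merge 33/250 + 69/500 → 27/100
merge 157/1000 + 173/1000 → 33/100
merge 19/100 + 21/100 → 2/5
merge 27/100 + 33/100 → 3/5
merge 2/5 + 3/5 → 1
L = 33/250 + 19/100 + 27/100 + 33/100 + 2/5 + 3/5 + 1 = 1461/500 = 2.922 bits/symbol.

2.922 bits/symbol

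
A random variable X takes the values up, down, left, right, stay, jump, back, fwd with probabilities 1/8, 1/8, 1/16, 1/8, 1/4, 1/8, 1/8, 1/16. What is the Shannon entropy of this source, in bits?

Each probability is a power of 1/2, so log₂(1/p) is an integer.
H = Σ p·log₂(1/p) = 1/8·3 + 1/8·3 + 1/16·4 + 1/8·3 + 1/4·2 + 1/8·3 + 1/8·3 + 1/16·4 = 2.875 bits.

2.875 bits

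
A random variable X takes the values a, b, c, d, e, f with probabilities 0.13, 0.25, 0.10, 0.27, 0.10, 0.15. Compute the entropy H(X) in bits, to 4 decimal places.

H = −Σ pᵢ log₂ pᵢ.
−0.13·log₂(0.13) = 0.3826
−0.25·log₂(0.25) = 0.5000
−0.10·log₂(0.10) = 0.3322
−0.27·log₂(0.27) = 0.5100
−0.10·log₂(0.10) = 0.3322
−0.15·log₂(0.15) = 0.4105
Sum ≈ 2.4676 → 2.4676 bits.

2.4676 bits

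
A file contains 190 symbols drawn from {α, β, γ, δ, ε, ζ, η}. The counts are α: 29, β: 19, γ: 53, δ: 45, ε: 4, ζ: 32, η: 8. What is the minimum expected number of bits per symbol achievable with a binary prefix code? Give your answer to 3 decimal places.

Probabilities are the counts divided by 190.
Repeatedly combine the two least-probable nodes; the expected code length is the sum of the merged weights.
merge 2/95 + 4/95 → 6/95
merge 6/95 + 1/10 → 31/190
merge 29/190 + 31/190 → 6/19
merge 16/95 + 9/38 → 77/190
merge 53/190 + 6/19 → 113/190
merge 77/190 + 113/190 → 1
L = 6/95 + 31/190 + 6/19 + 77/190 + 113/190 + 1 = 483/190 ≈ 2.542 bits/symbol.

2.542 bits/symbol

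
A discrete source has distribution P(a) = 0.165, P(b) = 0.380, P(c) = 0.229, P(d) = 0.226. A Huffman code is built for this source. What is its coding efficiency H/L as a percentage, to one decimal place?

Entropy H = −Σ p log₂ p ≈ 1.9313 bits.
Huffman merges: 33/200+113/500→391/1000; 229/1000+19/50→609/1000; 391/1000+609/1000→1. L = 2 ≈ 2.0000.
Efficiency = H/L = 1.9313/2.0000 = 96.6%.

96.6%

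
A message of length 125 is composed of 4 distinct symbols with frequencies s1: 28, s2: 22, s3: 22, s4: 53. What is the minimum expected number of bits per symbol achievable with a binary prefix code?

1.928 bits/symbol

Probabilities are the counts divided by 125.
Repeatedly combine the two least-probable nodes; the expected code length is the sum of the merged weights.
merge 22/125 + 22/125 → 44/125
merge 28/125 + 44/125 → 72/125
merge 53/125 + 72/125 → 1
L = 44/125 + 72/125 + 1 = 241/125 = 1.928 bits/symbol.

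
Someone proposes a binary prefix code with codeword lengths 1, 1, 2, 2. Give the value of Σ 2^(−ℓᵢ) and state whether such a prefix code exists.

With common denominator 2^2 = 4: Σ 2^(−ℓᵢ) = 2/4 + 2/4 + 1/4 + 1/4 = 6/4 = 1.5.
Kraft's inequality requires Σ ≤ 1; here Σ = 1.5 > 1, so no such prefix code exists.

1.5; no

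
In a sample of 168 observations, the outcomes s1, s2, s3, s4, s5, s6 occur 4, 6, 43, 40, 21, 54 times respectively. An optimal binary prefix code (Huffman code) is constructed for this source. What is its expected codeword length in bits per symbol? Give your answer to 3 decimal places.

Probabilities are the counts divided by 168.
Repeatedly combine the two least-probable nodes; the expected code length is the sum of the merged weights.
merge 1/42 + 1/28 → 5/84
merge 5/84 + 1/8 → 31/168
merge 31/168 + 5/21 → 71/168
merge 43/168 + 9/28 → 97/168
merge 71/168 + 97/168 → 1
L = 5/84 + 31/168 + 71/168 + 97/168 + 1 = 377/168 ≈ 2.244 bits/symbol.

2.244 bits/symbol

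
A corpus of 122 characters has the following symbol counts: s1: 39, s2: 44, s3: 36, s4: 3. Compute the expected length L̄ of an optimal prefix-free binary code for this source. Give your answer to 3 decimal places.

1.959 bits/symbol

Probabilities are the counts divided by 122.
Repeatedly combine the two least-probable nodes; the expected code length is the sum of the merged weights.
merge 3/122 + 18/61 → 39/122
merge 39/122 + 39/122 → 39/61
merge 22/61 + 39/61 → 1
L = 39/122 + 39/61 + 1 = 239/122 ≈ 1.959 bits/symbol.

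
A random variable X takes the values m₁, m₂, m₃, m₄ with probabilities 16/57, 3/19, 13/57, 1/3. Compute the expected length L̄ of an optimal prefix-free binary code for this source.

Repeatedly combine the two least-probable nodes; the expected code length is the sum of the merged weights.
merge 3/19 + 13/57 → 22/57
merge 16/57 + 1/3 → 35/57
merge 22/57 + 35/57 → 1
L = 22/57 + 35/57 + 1 = 2 bits/symbol.

2 bits/symbol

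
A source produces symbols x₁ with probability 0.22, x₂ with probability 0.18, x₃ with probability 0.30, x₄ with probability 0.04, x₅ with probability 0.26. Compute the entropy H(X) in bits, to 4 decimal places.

H = −Σ pᵢ log₂ pᵢ.
−0.22·log₂(0.22) = 0.4806
−0.18·log₂(0.18) = 0.4453
−0.30·log₂(0.30) = 0.5211
−0.04·log₂(0.04) = 0.1858
−0.26·log₂(0.26) = 0.5053
Sum ≈ 2.1380 → 2.1380 bits.

2.1380 bits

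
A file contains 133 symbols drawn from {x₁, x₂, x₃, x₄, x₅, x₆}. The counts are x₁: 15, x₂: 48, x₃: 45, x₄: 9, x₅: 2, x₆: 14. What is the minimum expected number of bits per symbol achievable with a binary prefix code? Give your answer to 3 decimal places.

2.211 bits/symbol

Probabilities are the counts divided by 133.
Repeatedly combine the two least-probable nodes; the expected code length is the sum of the merged weights.
merge 2/133 + 9/133 → 11/133
merge 11/133 + 2/19 → 25/133
merge 15/133 + 25/133 → 40/133
merge 40/133 + 45/133 → 85/133
merge 48/133 + 85/133 → 1
L = 11/133 + 25/133 + 40/133 + 85/133 + 1 = 42/19 ≈ 2.211 bits/symbol.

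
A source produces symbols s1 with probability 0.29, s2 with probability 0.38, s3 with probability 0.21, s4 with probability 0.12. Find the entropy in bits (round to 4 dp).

H = −Σ pᵢ log₂ pᵢ.
−0.29·log₂(0.29) = 0.5179
−0.38·log₂(0.38) = 0.5305
−0.21·log₂(0.21) = 0.4728
−0.12·log₂(0.12) = 0.3671
Sum ≈ 1.8882 → 1.8882 bits.

1.8882 bits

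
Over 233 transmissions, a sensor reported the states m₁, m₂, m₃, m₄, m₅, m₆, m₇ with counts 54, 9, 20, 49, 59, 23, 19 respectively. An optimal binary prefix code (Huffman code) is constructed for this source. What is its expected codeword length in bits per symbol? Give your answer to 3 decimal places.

Probabilities are the counts divided by 233.
Repeatedly combine the two least-probable nodes; the expected code length is the sum of the merged weights.
merge 9/233 + 19/233 → 28/233
merge 20/233 + 23/233 → 43/233
merge 28/233 + 43/233 → 71/233
merge 49/233 + 54/233 → 103/233
merge 59/233 + 71/233 → 130/233
merge 103/233 + 130/233 → 1
L = 28/233 + 43/233 + 71/233 + 103/233 + 130/233 + 1 = 608/233 ≈ 2.609 bits/symbol.

2.609 bits/symbol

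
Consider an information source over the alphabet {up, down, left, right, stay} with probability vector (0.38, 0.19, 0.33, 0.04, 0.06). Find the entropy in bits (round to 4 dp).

1.9428 bits

H = −Σ pᵢ log₂ pᵢ.
−0.38·log₂(0.38) = 0.5305
−0.19·log₂(0.19) = 0.4552
−0.33·log₂(0.33) = 0.5278
−0.04·log₂(0.04) = 0.1858
−0.06·log₂(0.06) = 0.2435
Sum ≈ 1.9428 → 1.9428 bits.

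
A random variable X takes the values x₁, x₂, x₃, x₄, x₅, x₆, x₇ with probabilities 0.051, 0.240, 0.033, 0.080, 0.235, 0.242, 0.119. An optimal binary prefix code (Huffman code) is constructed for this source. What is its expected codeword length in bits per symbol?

2.531 bits/symbol

Repeatedly combine the two least-probable nodes; the expected code length is the sum of the merged weights.
merge 33/1000 + 51/1000 → 21/250
merge 2/25 + 21/250 → 41/250
merge 119/1000 + 41/250 → 283/1000
merge 47/200 + 6/25 → 19/40
merge 121/500 + 283/1000 → 21/40
merge 19/40 + 21/40 → 1
L = 21/250 + 41/250 + 283/1000 + 19/40 + 21/40 + 1 = 2531/1000 = 2.531 bits/symbol.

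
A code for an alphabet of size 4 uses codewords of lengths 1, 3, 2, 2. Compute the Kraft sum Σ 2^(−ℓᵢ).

With common denominator 2^3 = 8: Σ 2^(−ℓᵢ) = 4/8 + 1/8 + 2/8 + 2/8 = 9/8 = 1.125.

1.125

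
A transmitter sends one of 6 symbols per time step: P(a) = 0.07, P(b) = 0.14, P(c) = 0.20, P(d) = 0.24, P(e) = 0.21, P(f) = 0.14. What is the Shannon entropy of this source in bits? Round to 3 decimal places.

2.494 bits

H = −Σ pᵢ log₂ pᵢ.
−0.07·log₂(0.07) = 0.2686
−0.14·log₂(0.14) = 0.3971
−0.20·log₂(0.20) = 0.4644
−0.24·log₂(0.24) = 0.4941
−0.21·log₂(0.21) = 0.4728
−0.14·log₂(0.14) = 0.3971
Sum ≈ 2.4941 → 2.494 bits.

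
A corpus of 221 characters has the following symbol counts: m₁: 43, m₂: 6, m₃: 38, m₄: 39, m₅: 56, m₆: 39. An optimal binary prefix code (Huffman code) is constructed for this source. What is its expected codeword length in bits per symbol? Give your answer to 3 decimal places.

2.552 bits/symbol

Probabilities are the counts divided by 221.
Repeatedly combine the two least-probable nodes; the expected code length is the sum of the merged weights.
merge 6/221 + 38/221 → 44/221
merge 3/17 + 3/17 → 6/17
merge 43/221 + 44/221 → 87/221
merge 56/221 + 6/17 → 134/221
merge 87/221 + 134/221 → 1
L = 44/221 + 6/17 + 87/221 + 134/221 + 1 = 564/221 ≈ 2.552 bits/symbol.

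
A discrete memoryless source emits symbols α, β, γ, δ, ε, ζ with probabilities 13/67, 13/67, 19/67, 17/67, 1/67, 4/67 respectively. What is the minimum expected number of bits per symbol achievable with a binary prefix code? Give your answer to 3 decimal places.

Repeatedly combine the two least-probable nodes; the expected code length is the sum of the merged weights.
merge 1/67 + 4/67 → 5/67
merge 5/67 + 13/67 → 18/67
merge 13/67 + 17/67 → 30/67
merge 18/67 + 19/67 → 37/67
merge 30/67 + 37/67 → 1
L = 5/67 + 18/67 + 30/67 + 37/67 + 1 = 157/67 ≈ 2.343 bits/symbol.

2.343 bits/symbol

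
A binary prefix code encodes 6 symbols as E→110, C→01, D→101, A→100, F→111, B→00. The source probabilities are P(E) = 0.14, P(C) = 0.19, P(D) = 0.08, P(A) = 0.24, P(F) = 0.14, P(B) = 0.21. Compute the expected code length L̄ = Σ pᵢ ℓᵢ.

2.6 bits/symbol

L̄ = Σ pᵢ·ℓᵢ = 0.14·3 + 0.19·2 + 0.08·3 + 0.24·3 + 0.14·3 + 0.21·2 = 2.6 bits/symbol.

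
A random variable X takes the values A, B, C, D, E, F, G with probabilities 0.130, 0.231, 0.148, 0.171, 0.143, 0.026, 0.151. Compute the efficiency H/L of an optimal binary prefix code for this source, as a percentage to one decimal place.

Entropy H = −Σ p log₂ p ≈ 2.6646 bits.
Huffman merges: 13/500+13/100→39/250; 143/1000+37/250→291/1000; 151/1000+39/250→307/1000; 171/1000+231/1000→201/500; 291/1000+307/1000→299/500; 201/500+299/500→1. L = 1377/500 ≈ 2.7540.
Efficiency = H/L = 2.6646/2.7540 = 96.8%.

96.8%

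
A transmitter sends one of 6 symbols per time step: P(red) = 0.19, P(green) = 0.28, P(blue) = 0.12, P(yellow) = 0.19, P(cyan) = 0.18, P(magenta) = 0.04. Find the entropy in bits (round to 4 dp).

H = −Σ pᵢ log₂ pᵢ.
−0.19·log₂(0.19) = 0.4552
−0.28·log₂(0.28) = 0.5142
−0.12·log₂(0.12) = 0.3671
−0.19·log₂(0.19) = 0.4552
−0.18·log₂(0.18) = 0.4453
−0.04·log₂(0.04) = 0.1858
Sum ≈ 2.4228 → 2.4228 bits.

2.4228 bits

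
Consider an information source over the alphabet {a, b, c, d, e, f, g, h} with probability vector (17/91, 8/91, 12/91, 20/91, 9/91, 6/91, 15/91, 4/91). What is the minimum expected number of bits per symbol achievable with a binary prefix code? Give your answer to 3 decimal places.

2.890 bits/symbol

Repeatedly combine the two least-probable nodes; the expected code length is the sum of the merged weights.
merge 4/91 + 6/91 → 10/91
merge 8/91 + 9/91 → 17/91
merge 10/91 + 12/91 → 22/91
merge 15/91 + 17/91 → 32/91
merge 17/91 + 20/91 → 37/91
merge 22/91 + 32/91 → 54/91
merge 37/91 + 54/91 → 1
L = 10/91 + 17/91 + 22/91 + 32/91 + 37/91 + 54/91 + 1 = 263/91 ≈ 2.890 bits/symbol.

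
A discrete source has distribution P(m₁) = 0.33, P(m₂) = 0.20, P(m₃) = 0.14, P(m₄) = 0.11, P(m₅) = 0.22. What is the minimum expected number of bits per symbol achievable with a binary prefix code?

Repeatedly combine the two least-probable nodes; the expected code length is the sum of the merged weights.
merge 11/100 + 7/50 → 1/4
merge 1/5 + 11/50 → 21/50
merge 1/4 + 33/100 → 29/50
merge 21/50 + 29/50 → 1
L = 1/4 + 21/50 + 29/50 + 1 = 9/4 = 2.25 bits/symbol.

2.25 bits/symbol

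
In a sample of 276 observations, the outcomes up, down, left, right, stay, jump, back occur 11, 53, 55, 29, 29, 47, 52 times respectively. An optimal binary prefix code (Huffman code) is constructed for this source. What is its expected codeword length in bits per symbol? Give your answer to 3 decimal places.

Probabilities are the counts divided by 276.
Repeatedly combine the two least-probable nodes; the expected code length is the sum of the merged weights.
merge 11/276 + 29/276 → 10/69
merge 29/276 + 10/69 → 1/4
merge 47/276 + 13/69 → 33/92
merge 53/276 + 55/276 → 9/23
merge 1/4 + 33/92 → 14/23
merge 9/23 + 14/23 → 1
L = 10/69 + 1/4 + 33/92 + 9/23 + 14/23 + 1 = 190/69 ≈ 2.754 bits/symbol.

2.754 bits/symbol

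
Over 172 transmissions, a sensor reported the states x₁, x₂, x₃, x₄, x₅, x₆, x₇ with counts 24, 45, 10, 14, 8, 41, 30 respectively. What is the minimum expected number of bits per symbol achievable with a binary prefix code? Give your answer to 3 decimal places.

2.605 bits/symbol

Probabilities are the counts divided by 172.
Repeatedly combine the two least-probable nodes; the expected code length is the sum of the merged weights.
merge 2/43 + 5/86 → 9/86
merge 7/86 + 9/86 → 8/43
merge 6/43 + 15/86 → 27/86
merge 8/43 + 41/172 → 73/172
merge 45/172 + 27/86 → 99/172
merge 73/172 + 99/172 → 1
L = 9/86 + 8/43 + 27/86 + 73/172 + 99/172 + 1 = 112/43 ≈ 2.605 bits/symbol.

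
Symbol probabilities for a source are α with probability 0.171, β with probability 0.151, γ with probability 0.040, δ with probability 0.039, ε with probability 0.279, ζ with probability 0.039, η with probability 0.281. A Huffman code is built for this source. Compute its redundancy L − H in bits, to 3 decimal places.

Entropy H = −Σ p log₂ p ≈ 2.4268 bits.
Huffman merges: 39/1000+39/1000→39/500; 1/25+39/500→59/500; 59/500+151/1000→269/1000; 171/1000+269/1000→11/25; 279/1000+281/1000→14/25; 11/25+14/25→1. L = 493/200 ≈ 2.4650.
L − H = 2.4650 − 2.4268 = 0.038 bits.

0.038 bits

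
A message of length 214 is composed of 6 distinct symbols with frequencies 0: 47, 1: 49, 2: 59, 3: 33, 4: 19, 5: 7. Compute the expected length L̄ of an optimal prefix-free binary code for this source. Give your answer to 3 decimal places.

Probabilities are the counts divided by 214.
Repeatedly combine the two least-probable nodes; the expected code length is the sum of the merged weights.
merge 7/214 + 19/214 → 13/107
merge 13/107 + 33/214 → 59/214
merge 47/214 + 49/214 → 48/107
merge 59/214 + 59/214 → 59/107
merge 48/107 + 59/107 → 1
L = 13/107 + 59/214 + 48/107 + 59/107 + 1 = 513/214 ≈ 2.397 bits/symbol.

2.397 bits/symbol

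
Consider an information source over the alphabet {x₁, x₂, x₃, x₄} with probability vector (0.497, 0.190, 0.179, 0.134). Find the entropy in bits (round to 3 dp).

1.789 bits

H = −Σ pᵢ log₂ pᵢ.
−0.497·log₂(0.497) = 0.5013
−0.190·log₂(0.190) = 0.4552
−0.179·log₂(0.179) = 0.4443
−0.134·log₂(0.134) = 0.3886
Sum ≈ 1.7894 → 1.789 bits.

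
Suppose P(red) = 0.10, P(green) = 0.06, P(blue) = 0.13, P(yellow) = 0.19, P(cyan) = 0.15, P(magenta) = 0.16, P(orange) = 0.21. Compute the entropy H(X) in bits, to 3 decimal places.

2.720 bits

H = −Σ pᵢ log₂ pᵢ.
−0.10·log₂(0.10) = 0.3322
−0.06·log₂(0.06) = 0.2435
−0.13·log₂(0.13) = 0.3826
−0.19·log₂(0.19) = 0.4552
−0.15·log₂(0.15) = 0.4105
−0.16·log₂(0.16) = 0.4230
−0.21·log₂(0.21) = 0.4728
Sum ≈ 2.7200 → 2.720 bits.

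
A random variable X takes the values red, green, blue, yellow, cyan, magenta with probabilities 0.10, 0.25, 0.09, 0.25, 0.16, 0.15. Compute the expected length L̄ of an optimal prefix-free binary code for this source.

Repeatedly combine the two least-probable nodes; the expected code length is the sum of the merged weights.
merge 9/100 + 1/10 → 19/100
merge 3/20 + 4/25 → 31/100
merge 19/100 + 1/4 → 11/25
merge 1/4 + 31/100 → 14/25
merge 11/25 + 14/25 → 1
L = 19/100 + 31/100 + 11/25 + 14/25 + 1 = 5/2 = 2.5 bits/symbol.

2.5 bits/symbol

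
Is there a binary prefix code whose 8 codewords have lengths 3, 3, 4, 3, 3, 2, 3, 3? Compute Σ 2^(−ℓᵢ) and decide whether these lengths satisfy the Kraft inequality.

With common denominator 2^4 = 16: Σ 2^(−ℓᵢ) = 2/16 + 2/16 + 1/16 + 2/16 + 2/16 + 4/16 + 2/16 + 2/16 = 17/16 = 1.0625.
Kraft's inequality requires Σ ≤ 1; here Σ = 1.0625 > 1, so no such prefix code exists.

1.0625; no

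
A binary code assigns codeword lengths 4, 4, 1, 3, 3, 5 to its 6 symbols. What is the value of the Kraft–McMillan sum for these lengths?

With common denominator 2^5 = 32: Σ 2^(−ℓᵢ) = 2/32 + 2/32 + 16/32 + 4/32 + 4/32 + 1/32 = 29/32 = 0.90625.

0.90625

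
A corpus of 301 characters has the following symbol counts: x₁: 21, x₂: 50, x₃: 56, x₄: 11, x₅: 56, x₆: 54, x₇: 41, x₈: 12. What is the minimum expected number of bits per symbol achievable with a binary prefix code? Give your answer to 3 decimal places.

2.850 bits/symbol

Probabilities are the counts divided by 301.
Repeatedly combine the two least-probable nodes; the expected code length is the sum of the merged weights.
merge 11/301 + 12/301 → 23/301
merge 3/43 + 23/301 → 44/301
merge 41/301 + 44/301 → 85/301
merge 50/301 + 54/301 → 104/301
merge 8/43 + 8/43 → 16/43
merge 85/301 + 104/301 → 27/43
merge 16/43 + 27/43 → 1
L = 23/301 + 44/301 + 85/301 + 104/301 + 16/43 + 27/43 + 1 = 858/301 ≈ 2.850 bits/symbol.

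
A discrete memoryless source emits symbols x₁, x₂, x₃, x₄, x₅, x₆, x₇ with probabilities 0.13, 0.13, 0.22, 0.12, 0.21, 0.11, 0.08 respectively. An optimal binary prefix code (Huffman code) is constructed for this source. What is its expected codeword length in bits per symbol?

2.76 bits/symbol

Repeatedly combine the two least-probable nodes; the expected code length is the sum of the merged weights.
merge 2/25 + 11/100 → 19/100
merge 3/25 + 13/100 → 1/4
merge 13/100 + 19/100 → 8/25
merge 21/100 + 11/50 → 43/100
merge 1/4 + 8/25 → 57/100
merge 43/100 + 57/100 → 1
L = 19/100 + 1/4 + 8/25 + 43/100 + 57/100 + 1 = 69/25 = 2.76 bits/symbol.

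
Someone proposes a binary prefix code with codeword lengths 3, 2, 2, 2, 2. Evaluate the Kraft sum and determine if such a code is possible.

1.125; no

With common denominator 2^3 = 8: Σ 2^(−ℓᵢ) = 1/8 + 2/8 + 2/8 + 2/8 + 2/8 = 9/8 = 1.125.
Kraft's inequality requires Σ ≤ 1; here Σ = 1.125 > 1, so no such prefix code exists.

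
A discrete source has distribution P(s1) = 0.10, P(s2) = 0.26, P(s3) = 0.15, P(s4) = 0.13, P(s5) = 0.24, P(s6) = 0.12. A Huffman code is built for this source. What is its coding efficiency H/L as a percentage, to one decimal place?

99.7%

Entropy H = −Σ p log₂ p ≈ 2.4919 bits.
Huffman merges: 1/10+3/25→11/50; 13/100+3/20→7/25; 11/50+6/25→23/50; 13/50+7/25→27/50; 23/50+27/50→1. L = 5/2 ≈ 2.5000.
Efficiency = H/L = 2.4919/2.5000 = 99.7%.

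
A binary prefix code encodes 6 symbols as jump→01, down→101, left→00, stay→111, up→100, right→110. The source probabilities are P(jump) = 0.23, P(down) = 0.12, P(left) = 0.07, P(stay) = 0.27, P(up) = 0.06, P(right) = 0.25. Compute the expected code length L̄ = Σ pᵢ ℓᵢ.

L̄ = Σ pᵢ·ℓᵢ = 0.23·2 + 0.12·3 + 0.07·2 + 0.27·3 + 0.06·3 + 0.25·3 = 2.7 bits/symbol.

2.7 bits/symbol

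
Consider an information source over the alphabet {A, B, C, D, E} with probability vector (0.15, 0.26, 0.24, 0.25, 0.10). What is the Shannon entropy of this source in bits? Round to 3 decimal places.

2.242 bits

H = −Σ pᵢ log₂ pᵢ.
−0.15·log₂(0.15) = 0.4105
−0.26·log₂(0.26) = 0.5053
−0.24·log₂(0.24) = 0.4941
−0.25·log₂(0.25) = 0.5000
−0.10·log₂(0.10) = 0.3322
Sum ≈ 2.2422 → 2.242 bits.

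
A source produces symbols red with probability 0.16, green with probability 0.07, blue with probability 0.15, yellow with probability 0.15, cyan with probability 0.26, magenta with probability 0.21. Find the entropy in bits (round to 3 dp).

H = −Σ pᵢ log₂ pᵢ.
−0.16·log₂(0.16) = 0.4230
−0.07·log₂(0.07) = 0.2686
−0.15·log₂(0.15) = 0.4105
−0.15·log₂(0.15) = 0.4105
−0.26·log₂(0.26) = 0.5053
−0.21·log₂(0.21) = 0.4728
Sum ≈ 2.4908 → 2.491 bits.

2.491 bits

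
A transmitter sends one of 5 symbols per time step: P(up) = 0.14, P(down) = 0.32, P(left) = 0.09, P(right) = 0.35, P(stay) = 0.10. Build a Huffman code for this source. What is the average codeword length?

2.17 bits/symbol

Repeatedly combine the two least-probable nodes; the expected code length is the sum of the merged weights.
merge 9/100 + 1/10 → 19/100
merge 7/50 + 19/100 → 33/100
merge 8/25 + 33/100 → 13/20
merge 7/20 + 13/20 → 1
L = 19/100 + 33/100 + 13/20 + 1 = 217/100 = 2.17 bits/symbol.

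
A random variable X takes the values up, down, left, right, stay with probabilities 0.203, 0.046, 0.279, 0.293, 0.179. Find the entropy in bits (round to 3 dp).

2.148 bits

H = −Σ pᵢ log₂ pᵢ.
−0.203·log₂(0.203) = 0.4670
−0.046·log₂(0.046) = 0.2043
−0.279·log₂(0.279) = 0.5138
−0.293·log₂(0.293) = 0.5189
−0.179·log₂(0.179) = 0.4443
Sum ≈ 2.1483 → 2.148 bits.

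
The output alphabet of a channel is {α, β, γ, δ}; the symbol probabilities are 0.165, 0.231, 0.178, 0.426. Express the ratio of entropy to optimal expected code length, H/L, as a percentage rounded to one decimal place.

Entropy H = −Σ p log₂ p ≈ 1.8849 bits.
Huffman merges: 33/200+89/500→343/1000; 231/1000+343/1000→287/500; 213/500+287/500→1. L = 1917/1000 ≈ 1.9170.
Efficiency = H/L = 1.8849/1.9170 = 98.3%.

98.3%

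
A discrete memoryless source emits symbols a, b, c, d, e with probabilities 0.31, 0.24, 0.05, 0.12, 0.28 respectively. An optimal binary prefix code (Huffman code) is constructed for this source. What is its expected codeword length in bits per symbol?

2.17 bits/symbol

Repeatedly combine the two least-probable nodes; the expected code length is the sum of the merged weights.
merge 1/20 + 3/25 → 17/100
merge 17/100 + 6/25 → 41/100
merge 7/25 + 31/100 → 59/100
merge 41/100 + 59/100 → 1
L = 17/100 + 41/100 + 59/100 + 1 = 217/100 = 2.17 bits/symbol.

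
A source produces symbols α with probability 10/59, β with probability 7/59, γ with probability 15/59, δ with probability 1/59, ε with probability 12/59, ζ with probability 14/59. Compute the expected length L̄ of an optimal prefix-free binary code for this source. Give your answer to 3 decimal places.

Repeatedly combine the two least-probable nodes; the expected code length is the sum of the merged weights.
merge 1/59 + 7/59 → 8/59
merge 8/59 + 10/59 → 18/59
merge 12/59 + 14/59 → 26/59
merge 15/59 + 18/59 → 33/59
merge 26/59 + 33/59 → 1
L = 8/59 + 18/59 + 26/59 + 33/59 + 1 = 144/59 ≈ 2.441 bits/symbol.

2.441 bits/symbol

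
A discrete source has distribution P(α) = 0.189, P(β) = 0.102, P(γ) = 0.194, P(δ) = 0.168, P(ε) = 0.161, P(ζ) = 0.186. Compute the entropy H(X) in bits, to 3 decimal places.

2.557 bits

H = −Σ pᵢ log₂ pᵢ.
−0.189·log₂(0.189) = 0.4543
−0.102·log₂(0.102) = 0.3359
−0.194·log₂(0.194) = 0.4590
−0.168·log₂(0.168) = 0.4323
−0.161·log₂(0.161) = 0.4242
−0.186·log₂(0.186) = 0.4514
Sum ≈ 2.5571 → 2.557 bits.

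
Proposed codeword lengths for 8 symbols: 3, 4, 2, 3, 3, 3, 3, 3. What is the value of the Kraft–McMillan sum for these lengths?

With common denominator 2^4 = 16: Σ 2^(−ℓᵢ) = 2/16 + 1/16 + 4/16 + 2/16 + 2/16 + 2/16 + 2/16 + 2/16 = 17/16 = 1.0625.

1.0625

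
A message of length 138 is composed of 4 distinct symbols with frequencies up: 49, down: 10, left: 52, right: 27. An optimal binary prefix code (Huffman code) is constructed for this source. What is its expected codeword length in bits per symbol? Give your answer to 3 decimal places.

1.891 bits/symbol

Probabilities are the counts divided by 138.
Repeatedly combine the two least-probable nodes; the expected code length is the sum of the merged weights.
merge 5/69 + 9/46 → 37/138
merge 37/138 + 49/138 → 43/69
merge 26/69 + 43/69 → 1
L = 37/138 + 43/69 + 1 = 87/46 ≈ 1.891 bits/symbol.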